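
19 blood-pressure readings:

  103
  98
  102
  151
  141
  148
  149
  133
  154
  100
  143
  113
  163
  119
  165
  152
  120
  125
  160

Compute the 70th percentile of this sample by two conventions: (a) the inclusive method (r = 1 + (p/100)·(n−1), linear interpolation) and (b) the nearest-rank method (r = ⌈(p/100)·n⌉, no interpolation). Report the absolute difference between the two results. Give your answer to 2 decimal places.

Sorted: 98, 100, 102, 103, 113, 119, 120, 125, 133, 141, 143, 148, 149, 151, 152, 154, 160, 163, 165.
n = 19.
(a) r = 13.6; between ranks 13 (149) and 14 (151): 150.2.
(b) the nearest-rank method: rank 14 → 151.
|150.2 − 151| = 0.8.

0.80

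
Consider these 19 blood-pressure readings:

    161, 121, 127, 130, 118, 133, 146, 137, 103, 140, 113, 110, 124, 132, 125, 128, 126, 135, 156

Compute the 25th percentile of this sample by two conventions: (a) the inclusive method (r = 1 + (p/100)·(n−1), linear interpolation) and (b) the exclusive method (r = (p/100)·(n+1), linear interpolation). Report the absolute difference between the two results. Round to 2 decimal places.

Sorted: 103, 110, 113, 118, 121, 124, 125, 126, 127, 128, 130, 132, 133, 135, 137, 140, 146, 156, 161.
n = 19.
(a) r = 5.5; between ranks 5 (121) and 6 (124): 122.5.
(b) r = 5 → value at rank 5 = 121.
|122.5 − 121| = 1.5.

1.50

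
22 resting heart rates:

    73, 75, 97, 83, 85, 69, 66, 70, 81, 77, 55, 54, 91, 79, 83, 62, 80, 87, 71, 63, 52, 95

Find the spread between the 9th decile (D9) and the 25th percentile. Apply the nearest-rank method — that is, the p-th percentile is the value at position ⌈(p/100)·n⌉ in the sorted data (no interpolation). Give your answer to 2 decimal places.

25.00

Sorted: 52, 54, 55, 62, 63, 66, 69, 70, 71, 73, 75, 77, 79, 80, 81, 83, 83, 85, 87, 91, 95, 97.
n = 22.
P25: rank ⌈25/100·22⌉ = 6 → 66.
P90: rank ⌈90/100·22⌉ = 20 → 91.
Difference: 91 − 66 = 25.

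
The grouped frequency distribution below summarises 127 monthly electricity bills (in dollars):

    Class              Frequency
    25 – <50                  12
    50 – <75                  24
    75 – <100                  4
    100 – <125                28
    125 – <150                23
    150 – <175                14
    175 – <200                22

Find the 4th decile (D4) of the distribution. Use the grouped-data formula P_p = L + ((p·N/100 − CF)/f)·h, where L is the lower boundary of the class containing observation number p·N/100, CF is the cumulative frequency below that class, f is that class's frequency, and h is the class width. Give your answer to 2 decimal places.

109.64

N = 127; target position k = 40/100 · 127 = 50.8.
Cumulative frequencies: 12, 36, 40, 68, 91, 105, 127.
Observation 50.8 falls in the class 100 – <125.
L = 100, CF = 40, f = 28, h = 25.
P40 = 100 + ((50.8 − 40)/28)·25 = 100 + 9.64286 = 109.643.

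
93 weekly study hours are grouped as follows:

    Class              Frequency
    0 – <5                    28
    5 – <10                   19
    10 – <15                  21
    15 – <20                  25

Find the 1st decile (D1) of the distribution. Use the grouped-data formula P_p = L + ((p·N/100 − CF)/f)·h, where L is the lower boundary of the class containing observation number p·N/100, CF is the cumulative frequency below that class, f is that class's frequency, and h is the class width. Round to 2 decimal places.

1.66

N = 93; target position k = 10/100 · 93 = 9.3.
Cumulative frequencies: 28, 47, 68, 93.
Observation 9.3 falls in the class 0 – <5.
L = 0, CF = 0, f = 28, h = 5.
P10 = 0 + ((9.3 − 0)/28)·5 = 0 + 1.66071 = 1.66071.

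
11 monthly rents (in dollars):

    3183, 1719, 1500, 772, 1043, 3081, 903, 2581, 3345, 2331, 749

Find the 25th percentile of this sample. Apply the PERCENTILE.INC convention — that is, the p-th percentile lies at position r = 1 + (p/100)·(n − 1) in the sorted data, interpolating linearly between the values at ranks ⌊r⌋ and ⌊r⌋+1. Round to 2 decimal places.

Sorted: 749, 772, 903, 1043, 1500, 1719, 2331, 2581, 3081, 3183, 3345.
n = 11.
r = 1 + (25/100)·(11 − 1) = 1 + 2.5 = 3.5.
Rank 3 is 903 and rank 4 is 1043.
Interpolate: 903 + 0.5·(1043 − 903) = 903 + 0.5·140 = 973.

973.00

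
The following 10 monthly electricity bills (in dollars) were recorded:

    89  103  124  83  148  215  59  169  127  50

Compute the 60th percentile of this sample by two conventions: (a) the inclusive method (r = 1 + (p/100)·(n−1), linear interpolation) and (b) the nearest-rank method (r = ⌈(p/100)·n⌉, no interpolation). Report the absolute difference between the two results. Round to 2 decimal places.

Sorted: 50, 59, 83, 89, 103, 124, 127, 148, 169, 215.
n = 10.
(a) r = 6.4; between ranks 6 (124) and 7 (127): 125.2.
(b) the nearest-rank method: rank 6 → 124.
|125.2 − 124| = 1.2.

1.20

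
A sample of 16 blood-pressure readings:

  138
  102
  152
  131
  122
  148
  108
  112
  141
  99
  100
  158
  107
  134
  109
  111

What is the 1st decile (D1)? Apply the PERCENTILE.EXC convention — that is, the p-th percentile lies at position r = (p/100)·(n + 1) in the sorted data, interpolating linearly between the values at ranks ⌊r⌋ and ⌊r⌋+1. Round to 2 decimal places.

99.70

Sorted: 99, 100, 102, 107, 108, 109, 111, 112, 122, 131, 134, 138, 141, 148, 152, 158.
n = 16.
r = (10/100)·(16 + 1) = 1.7.
Rank 1 is 99 and rank 2 is 100.
Interpolate: 99 + 0.7·(100 − 99) = 99 + 0.7·1 = 99.7.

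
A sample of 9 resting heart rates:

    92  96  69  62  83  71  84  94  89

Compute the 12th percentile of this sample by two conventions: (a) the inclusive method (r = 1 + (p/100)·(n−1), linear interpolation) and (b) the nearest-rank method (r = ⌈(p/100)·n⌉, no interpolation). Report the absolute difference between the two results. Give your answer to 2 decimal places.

Sorted: 62, 69, 71, 83, 84, 89, 92, 94, 96.
n = 9.
(a) r = 1.96; between ranks 1 (62) and 2 (69): 68.72.
(b) the nearest-rank method: rank 2 → 69.
|68.72 − 69| = 0.28.

0.28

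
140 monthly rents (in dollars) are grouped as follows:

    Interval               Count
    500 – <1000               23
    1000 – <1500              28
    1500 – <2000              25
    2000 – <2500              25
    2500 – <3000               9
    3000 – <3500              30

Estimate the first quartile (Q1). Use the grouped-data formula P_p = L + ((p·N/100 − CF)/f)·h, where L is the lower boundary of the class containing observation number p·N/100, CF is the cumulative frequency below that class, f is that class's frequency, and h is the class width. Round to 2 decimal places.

1214.29

N = 140; target position k = 25/100 · 140 = 35.
Cumulative frequencies: 23, 51, 76, 101, 110, 140.
Observation 35 falls in the class 1000 – <1500.
L = 1000, CF = 23, f = 28, h = 500.
P25 = 1000 + ((35 − 23)/28)·500 = 1000 + 214.286 = 1214.29.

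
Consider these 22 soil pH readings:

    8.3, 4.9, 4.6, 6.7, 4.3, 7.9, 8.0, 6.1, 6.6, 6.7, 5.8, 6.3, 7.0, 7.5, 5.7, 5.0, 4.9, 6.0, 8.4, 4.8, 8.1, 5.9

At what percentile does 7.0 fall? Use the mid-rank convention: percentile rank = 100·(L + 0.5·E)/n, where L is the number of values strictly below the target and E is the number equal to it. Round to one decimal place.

Sorted: 4.3, 4.6, 4.8, 4.9, 4.9, 5.0, 5.7, 5.8, 5.9, 6.0, 6.1, 6.3, 6.6, 6.7, 6.7, 7.0, 7.5, 7.9, 8.0, 8.1, 8.3, 8.4.
Count below 7.0: L = 15; count equal: E = 1; n = 22.
Percentile rank = 100·(15 + 0.5·1)/22 = 100·15.5/22 = 70.45.

70.5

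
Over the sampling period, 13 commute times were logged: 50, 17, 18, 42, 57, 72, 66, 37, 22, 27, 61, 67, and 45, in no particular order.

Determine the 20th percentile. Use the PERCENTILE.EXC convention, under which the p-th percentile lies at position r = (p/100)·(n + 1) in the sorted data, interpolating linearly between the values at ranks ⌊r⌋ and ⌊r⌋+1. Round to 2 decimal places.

Sorted: 17, 18, 22, 27, 37, 42, 45, 50, 57, 61, 66, 67, 72.
n = 13.
r = (20/100)·(13 + 1) = 2.8.
Rank 2 is 18 and rank 3 is 22.
Interpolate: 18 + 0.8·(22 − 18) = 18 + 0.8·4 = 21.2.

21.20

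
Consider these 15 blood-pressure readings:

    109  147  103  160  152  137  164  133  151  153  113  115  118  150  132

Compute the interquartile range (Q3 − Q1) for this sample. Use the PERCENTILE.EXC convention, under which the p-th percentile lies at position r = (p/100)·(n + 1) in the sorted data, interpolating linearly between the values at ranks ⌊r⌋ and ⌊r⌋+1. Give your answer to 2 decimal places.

Sorted: 103, 109, 113, 115, 118, 132, 133, 137, 147, 150, 151, 152, 153, 160, 164.
n = 15.
P25: r = 4 (integer) → 115.
P75: r = 12 (integer) → 152.
Difference: 152 − 115 = 37.

37.00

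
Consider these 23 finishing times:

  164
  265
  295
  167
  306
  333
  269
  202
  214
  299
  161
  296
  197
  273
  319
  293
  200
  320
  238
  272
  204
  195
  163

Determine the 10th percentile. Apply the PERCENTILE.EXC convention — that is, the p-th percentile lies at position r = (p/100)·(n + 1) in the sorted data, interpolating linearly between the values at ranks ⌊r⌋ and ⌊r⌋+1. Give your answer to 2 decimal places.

163.40

Sorted: 161, 163, 164, 167, 195, 197, 200, 202, 204, 214, 238, 265, 269, 272, 273, 293, 295, 296, 299, 306, 319, 320, 333.
n = 23.
r = (10/100)·(23 + 1) = 2.4.
Rank 2 is 163 and rank 3 is 164.
Interpolate: 163 + 0.4·(164 − 163) = 163 + 0.4·1 = 163.4.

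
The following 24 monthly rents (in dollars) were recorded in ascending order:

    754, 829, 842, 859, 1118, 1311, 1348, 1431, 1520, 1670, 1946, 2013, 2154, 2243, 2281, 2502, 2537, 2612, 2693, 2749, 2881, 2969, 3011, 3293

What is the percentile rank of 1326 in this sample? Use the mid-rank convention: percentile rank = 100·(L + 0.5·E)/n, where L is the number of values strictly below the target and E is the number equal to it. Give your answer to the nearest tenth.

Count below 1326: L = 6; count equal: E = 0; n = 24.
Percentile rank = 100·(6 + 0.5·0)/24 = 100·6/24 = 25.

25.0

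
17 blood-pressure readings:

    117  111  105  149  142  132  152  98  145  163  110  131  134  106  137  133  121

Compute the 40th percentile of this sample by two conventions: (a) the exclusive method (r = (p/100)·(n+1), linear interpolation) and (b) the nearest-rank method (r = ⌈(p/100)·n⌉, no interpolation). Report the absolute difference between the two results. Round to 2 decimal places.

Sorted: 98, 105, 106, 110, 111, 117, 121, 131, 132, 133, 134, 137, 142, 145, 149, 152, 163.
n = 17.
(a) r = 7.2; between ranks 7 (121) and 8 (131): 123.
(b) the nearest-rank method: rank 7 → 121.
|123 − 121| = 2.

2.00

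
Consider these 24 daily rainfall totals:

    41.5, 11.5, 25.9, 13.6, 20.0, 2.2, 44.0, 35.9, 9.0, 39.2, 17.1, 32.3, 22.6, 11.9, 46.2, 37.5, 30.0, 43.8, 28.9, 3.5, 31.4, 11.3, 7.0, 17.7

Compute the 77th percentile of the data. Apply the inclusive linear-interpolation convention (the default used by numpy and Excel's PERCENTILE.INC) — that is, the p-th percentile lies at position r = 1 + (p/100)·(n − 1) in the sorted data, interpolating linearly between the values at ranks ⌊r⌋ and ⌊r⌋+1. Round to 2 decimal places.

37.04

Sorted: 2.2, 3.5, 7.0, 9.0, 11.3, 11.5, 11.9, 13.6, 17.1, 17.7, 20.0, 22.6, 25.9, 28.9, 30.0, 31.4, 32.3, 35.9, 37.5, 39.2, 41.5, 43.8, 44.0, 46.2.
n = 24.
r = 1 + (77/100)·(24 − 1) = 1 + 17.71 = 18.71.
Rank 18 is 35.9 and rank 19 is 37.5.
Interpolate: 35.9 + 0.71·(37.5 − 35.9) = 35.9 + 0.71·1.6 = 37.036.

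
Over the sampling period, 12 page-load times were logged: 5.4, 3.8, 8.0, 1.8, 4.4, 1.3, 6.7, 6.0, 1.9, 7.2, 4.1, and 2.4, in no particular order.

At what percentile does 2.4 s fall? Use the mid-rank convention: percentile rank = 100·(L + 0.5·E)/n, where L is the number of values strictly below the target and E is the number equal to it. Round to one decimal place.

Sorted: 1.3, 1.8, 1.9, 2.4, 3.8, 4.1, 4.4, 5.4, 6.0, 6.7, 7.2, 8.0.
Count below 2.4: L = 3; count equal: E = 1; n = 12.
Percentile rank = 100·(3 + 0.5·1)/12 = 100·3.5/12 = 29.17.

29.2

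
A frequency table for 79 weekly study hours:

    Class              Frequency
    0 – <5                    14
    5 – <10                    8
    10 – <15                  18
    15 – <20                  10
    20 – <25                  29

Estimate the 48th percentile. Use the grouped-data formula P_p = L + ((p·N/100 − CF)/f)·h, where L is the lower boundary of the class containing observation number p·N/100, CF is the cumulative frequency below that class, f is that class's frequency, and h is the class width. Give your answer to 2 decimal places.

14.42

N = 79; target position k = 48/100 · 79 = 37.92.
Cumulative frequencies: 14, 22, 40, 50, 79.
Observation 37.92 falls in the class 10 – <15.
L = 10, CF = 22, f = 18, h = 5.
P48 = 10 + ((37.92 − 22)/18)·5 = 10 + 4.42222 = 14.4222.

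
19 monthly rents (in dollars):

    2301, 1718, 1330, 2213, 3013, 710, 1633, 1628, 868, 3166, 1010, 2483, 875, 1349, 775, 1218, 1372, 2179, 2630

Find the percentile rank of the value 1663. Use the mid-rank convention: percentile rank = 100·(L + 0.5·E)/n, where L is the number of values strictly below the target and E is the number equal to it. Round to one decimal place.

Sorted: 710, 775, 868, 875, 1010, 1218, 1330, 1349, 1372, 1628, 1633, 1718, 2179, 2213, 2301, 2483, 2630, 3013, 3166.
Count below 1663: L = 11; count equal: E = 0; n = 19.
Percentile rank = 100·(11 + 0.5·0)/19 = 100·11/19 = 57.89.

57.9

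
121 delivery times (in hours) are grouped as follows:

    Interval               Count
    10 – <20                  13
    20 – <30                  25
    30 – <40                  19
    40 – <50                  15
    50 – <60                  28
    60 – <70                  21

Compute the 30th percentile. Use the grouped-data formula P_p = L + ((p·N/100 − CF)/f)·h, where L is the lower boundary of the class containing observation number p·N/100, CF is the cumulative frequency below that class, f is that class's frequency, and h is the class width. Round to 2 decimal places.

29.32

N = 121; target position k = 30/100 · 121 = 36.3.
Cumulative frequencies: 13, 38, 57, 72, 100, 121.
Observation 36.3 falls in the class 20 – <30.
L = 20, CF = 13, f = 25, h = 10.
P30 = 20 + ((36.3 − 13)/25)·10 = 20 + 9.32 = 29.32.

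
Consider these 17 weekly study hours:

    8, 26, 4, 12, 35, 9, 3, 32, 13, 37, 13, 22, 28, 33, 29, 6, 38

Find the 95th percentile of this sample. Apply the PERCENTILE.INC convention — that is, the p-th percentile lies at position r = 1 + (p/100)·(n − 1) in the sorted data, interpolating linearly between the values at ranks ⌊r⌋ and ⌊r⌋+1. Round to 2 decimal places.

37.20

Sorted: 3, 4, 6, 8, 9, 12, 13, 13, 22, 26, 28, 29, 32, 33, 35, 37, 38.
n = 17.
r = 1 + (95/100)·(17 − 1) = 1 + 15.2 = 16.2.
Rank 16 is 37 and rank 17 is 38.
Interpolate: 37 + 0.2·(38 − 37) = 37 + 0.2·1 = 37.2.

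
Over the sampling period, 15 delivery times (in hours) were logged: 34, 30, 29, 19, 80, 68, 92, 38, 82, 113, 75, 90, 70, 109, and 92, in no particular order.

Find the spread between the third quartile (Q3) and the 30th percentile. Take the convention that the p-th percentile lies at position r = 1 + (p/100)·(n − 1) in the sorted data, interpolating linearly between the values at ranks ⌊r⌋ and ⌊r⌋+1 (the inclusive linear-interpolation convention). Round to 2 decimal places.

Sorted: 19, 29, 30, 34, 38, 68, 70, 75, 80, 82, 90, 92, 92, 109, 113.
n = 15.
P30: r = 5.2; ranks 5–6 are 38, 68; interpolating gives 44.
P75: r = 11.5; ranks 11–12 are 90, 92; interpolating gives 91.
Difference: 91 − 44 = 47.

47.00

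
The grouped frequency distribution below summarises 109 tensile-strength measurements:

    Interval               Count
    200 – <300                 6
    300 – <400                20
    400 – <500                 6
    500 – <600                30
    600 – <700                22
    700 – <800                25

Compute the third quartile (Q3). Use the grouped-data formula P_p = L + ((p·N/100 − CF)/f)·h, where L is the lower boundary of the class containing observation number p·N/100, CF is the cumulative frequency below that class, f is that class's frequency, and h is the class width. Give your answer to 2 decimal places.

689.77

N = 109; target position k = 75/100 · 109 = 81.75.
Cumulative frequencies: 6, 26, 32, 62, 84, 109.
Observation 81.75 falls in the class 600 – <700.
L = 600, CF = 62, f = 22, h = 100.
P75 = 600 + ((81.75 − 62)/22)·100 = 600 + 89.7727 = 689.773.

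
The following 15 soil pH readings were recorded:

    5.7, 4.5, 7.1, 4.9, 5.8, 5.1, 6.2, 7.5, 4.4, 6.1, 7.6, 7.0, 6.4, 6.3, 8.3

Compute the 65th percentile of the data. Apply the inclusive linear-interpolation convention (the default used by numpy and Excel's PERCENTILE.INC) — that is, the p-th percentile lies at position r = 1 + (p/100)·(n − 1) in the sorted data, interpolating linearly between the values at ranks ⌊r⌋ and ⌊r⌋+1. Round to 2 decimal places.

6.46

Sorted: 4.4, 4.5, 4.9, 5.1, 5.7, 5.8, 6.1, 6.2, 6.3, 6.4, 7.0, 7.1, 7.5, 7.6, 8.3.
n = 15.
r = 1 + (65/100)·(15 − 1) = 1 + 9.1 = 10.1.
Rank 10 is 6.4 and rank 11 is 7.0.
Interpolate: 6.4 + 0.1·(7.0 − 6.4) = 6.4 + 0.1·0.6 = 6.46.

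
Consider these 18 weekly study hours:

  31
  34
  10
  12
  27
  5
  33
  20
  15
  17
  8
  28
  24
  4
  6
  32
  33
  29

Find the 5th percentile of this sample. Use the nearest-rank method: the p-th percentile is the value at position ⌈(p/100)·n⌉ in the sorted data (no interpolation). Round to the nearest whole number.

4

Sorted: 4, 5, 6, 8, 10, 12, 15, 17, 20, 24, 27, 28, 29, 31, 32, 33, 33, 34.
n = 18.
Position = ⌈5/100 · 18⌉ = ⌈0.9⌉ = 1.
The value at rank 1 is 4.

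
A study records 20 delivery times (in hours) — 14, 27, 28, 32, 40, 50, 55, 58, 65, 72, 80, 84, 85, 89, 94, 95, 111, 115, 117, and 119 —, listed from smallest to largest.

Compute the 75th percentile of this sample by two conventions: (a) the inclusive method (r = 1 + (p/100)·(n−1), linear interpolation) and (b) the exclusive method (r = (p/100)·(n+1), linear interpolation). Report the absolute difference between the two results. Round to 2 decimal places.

n = 20.
(a) r = 15.25; between ranks 15 (94) and 16 (95): 94.25.
(b) r = 15.75; between ranks 15 (94) and 16 (95): 94.75.
|94.25 − 94.75| = 0.5.

0.50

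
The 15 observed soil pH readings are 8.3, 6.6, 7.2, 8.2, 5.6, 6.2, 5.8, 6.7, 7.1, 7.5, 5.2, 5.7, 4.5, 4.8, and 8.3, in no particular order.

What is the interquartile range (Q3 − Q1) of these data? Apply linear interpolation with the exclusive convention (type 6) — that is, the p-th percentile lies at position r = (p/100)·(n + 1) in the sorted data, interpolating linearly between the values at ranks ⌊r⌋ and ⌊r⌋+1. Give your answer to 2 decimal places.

1.90

Sorted: 4.5, 4.8, 5.2, 5.6, 5.7, 5.8, 6.2, 6.6, 6.7, 7.1, 7.2, 7.5, 8.2, 8.3, 8.3.
n = 15.
P25: r = 4 (integer) → 5.6.
P75: r = 12 (integer) → 7.5.
Difference: 7.5 − 5.6 = 1.9.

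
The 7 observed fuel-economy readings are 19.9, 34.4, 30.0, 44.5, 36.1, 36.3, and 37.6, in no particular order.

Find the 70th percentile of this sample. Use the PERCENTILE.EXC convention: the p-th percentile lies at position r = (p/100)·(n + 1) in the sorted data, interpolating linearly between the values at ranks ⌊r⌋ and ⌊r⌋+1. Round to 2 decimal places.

37.08

Sorted: 19.9, 30.0, 34.4, 36.1, 36.3, 37.6, 44.5.
n = 7.
r = (70/100)·(7 + 1) = 5.6.
Rank 5 is 36.3 and rank 6 is 37.6.
Interpolate: 36.3 + 0.6·(37.6 − 36.3) = 36.3 + 0.6·1.3 = 37.08.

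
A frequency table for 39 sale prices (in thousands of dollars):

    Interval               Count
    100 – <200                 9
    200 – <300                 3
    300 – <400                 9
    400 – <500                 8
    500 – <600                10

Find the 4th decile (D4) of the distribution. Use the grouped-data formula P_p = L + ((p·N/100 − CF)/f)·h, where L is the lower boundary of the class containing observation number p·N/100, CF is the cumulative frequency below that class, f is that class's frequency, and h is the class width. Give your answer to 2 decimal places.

340.00

N = 39; target position k = 40/100 · 39 = 15.6.
Cumulative frequencies: 9, 12, 21, 29, 39.
Observation 15.6 falls in the class 300 – <400.
L = 300, CF = 12, f = 9, h = 100.
P40 = 300 + ((15.6 − 12)/9)·100 = 300 + 40 = 340.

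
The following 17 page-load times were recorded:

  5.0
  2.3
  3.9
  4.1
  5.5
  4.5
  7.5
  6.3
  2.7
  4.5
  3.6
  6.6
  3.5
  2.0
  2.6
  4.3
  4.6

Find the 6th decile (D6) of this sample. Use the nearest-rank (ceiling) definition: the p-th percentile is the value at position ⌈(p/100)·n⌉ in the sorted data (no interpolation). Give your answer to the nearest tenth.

4.5

Sorted: 2.0, 2.3, 2.6, 2.7, 3.5, 3.6, 3.9, 4.1, 4.3, 4.5, 4.5, 4.6, 5.0, 5.5, 6.3, 6.6, 7.5.
n = 17.
Position = ⌈60/100 · 17⌉ = ⌈10.2⌉ = 11.
The value at rank 11 is 4.5.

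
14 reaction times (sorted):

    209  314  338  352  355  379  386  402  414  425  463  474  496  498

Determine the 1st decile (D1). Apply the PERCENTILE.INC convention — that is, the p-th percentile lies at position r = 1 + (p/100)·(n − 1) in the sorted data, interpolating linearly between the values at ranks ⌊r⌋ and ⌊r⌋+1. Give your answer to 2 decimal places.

321.20

n = 14.
r = 1 + (10/100)·(14 − 1) = 1 + 1.3 = 2.3.
Rank 2 is 314 and rank 3 is 338.
Interpolate: 314 + 0.3·(338 − 314) = 314 + 0.3·24 = 321.2.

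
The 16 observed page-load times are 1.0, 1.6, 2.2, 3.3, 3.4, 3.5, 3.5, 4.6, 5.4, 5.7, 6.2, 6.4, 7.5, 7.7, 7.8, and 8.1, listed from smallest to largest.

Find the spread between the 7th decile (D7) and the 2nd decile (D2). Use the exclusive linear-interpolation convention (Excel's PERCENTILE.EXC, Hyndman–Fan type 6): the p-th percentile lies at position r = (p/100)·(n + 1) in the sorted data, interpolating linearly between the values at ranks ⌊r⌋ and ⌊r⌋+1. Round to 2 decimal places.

n = 16.
P20: r = 3.4; ranks 3–4 are 2.2, 3.3; interpolating gives 2.64.
P70: r = 11.9; ranks 11–12 are 6.2, 6.4; interpolating gives 6.38.
Difference: 6.38 − 2.64 = 3.74.

3.74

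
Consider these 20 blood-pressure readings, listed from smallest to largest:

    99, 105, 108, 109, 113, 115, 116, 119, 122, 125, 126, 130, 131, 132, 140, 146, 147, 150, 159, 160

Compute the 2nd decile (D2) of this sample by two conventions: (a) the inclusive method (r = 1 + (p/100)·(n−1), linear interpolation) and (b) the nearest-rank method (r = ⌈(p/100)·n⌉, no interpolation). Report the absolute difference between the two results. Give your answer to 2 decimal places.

n = 20.
(a) r = 4.8; between ranks 4 (109) and 5 (113): 112.2.
(b) the nearest-rank method: rank 4 → 109.
|112.2 − 109| = 3.2.

3.20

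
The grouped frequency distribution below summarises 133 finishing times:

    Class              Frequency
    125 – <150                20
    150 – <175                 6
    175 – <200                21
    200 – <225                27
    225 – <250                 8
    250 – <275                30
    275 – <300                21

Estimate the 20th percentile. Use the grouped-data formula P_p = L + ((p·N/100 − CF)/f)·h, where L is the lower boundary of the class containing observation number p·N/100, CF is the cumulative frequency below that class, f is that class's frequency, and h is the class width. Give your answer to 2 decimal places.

175.71

N = 133; target position k = 20/100 · 133 = 26.6.
Cumulative frequencies: 20, 26, 47, 74, 82, 112, 133.
Observation 26.6 falls in the class 175 – <200.
L = 175, CF = 26, f = 21, h = 25.
P20 = 175 + ((26.6 − 26)/21)·25 = 175 + 0.714286 = 175.714.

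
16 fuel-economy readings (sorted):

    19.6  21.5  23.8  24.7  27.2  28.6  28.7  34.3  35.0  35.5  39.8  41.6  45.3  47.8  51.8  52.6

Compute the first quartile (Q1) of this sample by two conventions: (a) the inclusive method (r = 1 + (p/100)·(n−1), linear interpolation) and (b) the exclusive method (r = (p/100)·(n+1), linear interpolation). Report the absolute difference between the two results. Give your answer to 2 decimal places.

1.25

n = 16.
(a) r = 4.75; between ranks 4 (24.7) and 5 (27.2): 26.575.
(b) r = 4.25; between ranks 4 (24.7) and 5 (27.2): 25.325.
|26.575 − 25.325| = 1.25.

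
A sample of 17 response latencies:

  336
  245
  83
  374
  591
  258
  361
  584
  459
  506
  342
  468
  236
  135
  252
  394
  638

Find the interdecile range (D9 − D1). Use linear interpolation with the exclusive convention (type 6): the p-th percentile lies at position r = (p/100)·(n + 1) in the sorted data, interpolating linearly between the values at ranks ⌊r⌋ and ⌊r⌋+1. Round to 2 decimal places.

Sorted: 83, 135, 236, 245, 252, 258, 336, 342, 361, 374, 394, 459, 468, 506, 584, 591, 638.
n = 17.
P10: r = 1.8; ranks 1–2 are 83, 135; interpolating gives 124.6.
P90: r = 16.2; ranks 16–17 are 591, 638; interpolating gives 600.4.
Difference: 600.4 − 124.6 = 475.8.

475.80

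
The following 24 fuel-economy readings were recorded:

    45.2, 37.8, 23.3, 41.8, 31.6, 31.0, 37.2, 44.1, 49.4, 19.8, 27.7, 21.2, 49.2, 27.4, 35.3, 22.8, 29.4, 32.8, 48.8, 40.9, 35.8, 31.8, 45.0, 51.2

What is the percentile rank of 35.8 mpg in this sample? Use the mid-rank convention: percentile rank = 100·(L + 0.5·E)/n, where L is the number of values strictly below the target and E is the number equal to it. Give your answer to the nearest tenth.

Sorted: 19.8, 21.2, 22.8, 23.3, 27.4, 27.7, 29.4, 31.0, 31.6, 31.8, 32.8, 35.3, 35.8, 37.2, 37.8, 40.9, 41.8, 44.1, 45.0, 45.2, 48.8, 49.2, 49.4, 51.2.
Count below 35.8: L = 12; count equal: E = 1; n = 24.
Percentile rank = 100·(12 + 0.5·1)/24 = 100·12.5/24 = 52.08.

52.1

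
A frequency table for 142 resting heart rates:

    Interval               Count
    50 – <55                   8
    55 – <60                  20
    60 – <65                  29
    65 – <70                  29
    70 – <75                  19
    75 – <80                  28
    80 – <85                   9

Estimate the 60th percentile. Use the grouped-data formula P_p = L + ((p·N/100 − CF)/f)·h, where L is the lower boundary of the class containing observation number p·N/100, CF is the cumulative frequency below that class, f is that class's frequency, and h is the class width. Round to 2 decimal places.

N = 142; target position k = 60/100 · 142 = 85.2.
Cumulative frequencies: 8, 28, 57, 86, 105, 133, 142.
Observation 85.2 falls in the class 65 – <70.
L = 65, CF = 57, f = 29, h = 5.
P60 = 65 + ((85.2 − 57)/29)·5 = 65 + 4.86207 = 69.8621.

69.86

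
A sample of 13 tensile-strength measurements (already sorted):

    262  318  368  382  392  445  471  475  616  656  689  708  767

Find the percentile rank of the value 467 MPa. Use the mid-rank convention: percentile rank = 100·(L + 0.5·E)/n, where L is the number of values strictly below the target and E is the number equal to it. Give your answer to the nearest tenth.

Count below 467: L = 6; count equal: E = 0; n = 13.
Percentile rank = 100·(6 + 0.5·0)/13 = 100·6/13 = 46.15.

46.2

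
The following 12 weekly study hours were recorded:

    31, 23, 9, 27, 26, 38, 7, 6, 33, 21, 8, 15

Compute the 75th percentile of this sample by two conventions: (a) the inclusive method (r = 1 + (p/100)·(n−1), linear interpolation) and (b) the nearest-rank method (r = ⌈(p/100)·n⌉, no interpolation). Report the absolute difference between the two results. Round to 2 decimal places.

Sorted: 6, 7, 8, 9, 15, 21, 23, 26, 27, 31, 33, 38.
n = 12.
(a) r = 9.25; between ranks 9 (27) and 10 (31): 28.
(b) the nearest-rank method: rank 9 → 27.
|28 − 27| = 1.

1.00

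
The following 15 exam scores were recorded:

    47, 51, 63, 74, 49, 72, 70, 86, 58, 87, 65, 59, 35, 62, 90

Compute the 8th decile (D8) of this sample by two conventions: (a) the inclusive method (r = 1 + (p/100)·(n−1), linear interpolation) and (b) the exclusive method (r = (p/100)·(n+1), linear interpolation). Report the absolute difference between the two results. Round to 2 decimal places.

Sorted: 35, 47, 49, 51, 58, 59, 62, 63, 65, 70, 72, 74, 86, 87, 90.
n = 15.
(a) r = 12.2; between ranks 12 (74) and 13 (86): 76.4.
(b) r = 12.8; between ranks 12 (74) and 13 (86): 83.6.
|76.4 − 83.6| = 7.2.

7.20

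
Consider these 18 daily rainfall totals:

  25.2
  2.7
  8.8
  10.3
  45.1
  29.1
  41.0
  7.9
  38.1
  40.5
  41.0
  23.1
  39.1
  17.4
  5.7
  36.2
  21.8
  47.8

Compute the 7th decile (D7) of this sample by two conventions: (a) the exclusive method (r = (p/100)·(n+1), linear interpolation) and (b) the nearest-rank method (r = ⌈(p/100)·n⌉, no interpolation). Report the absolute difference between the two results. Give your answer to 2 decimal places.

0.42

Sorted: 2.7, 5.7, 7.9, 8.8, 10.3, 17.4, 21.8, 23.1, 25.2, 29.1, 36.2, 38.1, 39.1, 40.5, 41.0, 41.0, 45.1, 47.8.
n = 18.
(a) r = 13.3; between ranks 13 (39.1) and 14 (40.5): 39.52.
(b) the nearest-rank method: rank 13 → 39.1.
|39.52 − 39.1| = 0.42.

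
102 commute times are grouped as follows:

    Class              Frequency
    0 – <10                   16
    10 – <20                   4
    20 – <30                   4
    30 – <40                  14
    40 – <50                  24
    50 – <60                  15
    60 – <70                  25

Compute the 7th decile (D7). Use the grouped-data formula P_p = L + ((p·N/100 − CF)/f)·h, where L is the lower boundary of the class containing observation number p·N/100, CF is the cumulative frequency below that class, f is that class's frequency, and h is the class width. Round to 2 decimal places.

N = 102; target position k = 70/100 · 102 = 71.4.
Cumulative frequencies: 16, 20, 24, 38, 62, 77, 102.
Observation 71.4 falls in the class 50 – <60.
L = 50, CF = 62, f = 15, h = 10.
P70 = 50 + ((71.4 − 62)/15)·10 = 50 + 6.26667 = 56.2667.

56.27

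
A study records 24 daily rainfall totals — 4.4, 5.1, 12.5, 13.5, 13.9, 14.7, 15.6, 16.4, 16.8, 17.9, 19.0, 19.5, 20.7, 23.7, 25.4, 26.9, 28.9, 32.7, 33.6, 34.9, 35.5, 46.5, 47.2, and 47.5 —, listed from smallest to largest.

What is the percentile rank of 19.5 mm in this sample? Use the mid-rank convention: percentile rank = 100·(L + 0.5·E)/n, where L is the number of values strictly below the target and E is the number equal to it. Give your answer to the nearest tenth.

Count below 19.5: L = 11; count equal: E = 1; n = 24.
Percentile rank = 100·(11 + 0.5·1)/24 = 100·11.5/24 = 47.92.

47.9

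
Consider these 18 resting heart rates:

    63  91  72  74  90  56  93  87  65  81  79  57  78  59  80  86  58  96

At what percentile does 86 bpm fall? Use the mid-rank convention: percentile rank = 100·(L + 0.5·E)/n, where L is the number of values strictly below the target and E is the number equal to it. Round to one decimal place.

Sorted: 56, 57, 58, 59, 63, 65, 72, 74, 78, 79, 80, 81, 86, 87, 90, 91, 93, 96.
Count below 86: L = 12; count equal: E = 1; n = 18.
Percentile rank = 100·(12 + 0.5·1)/18 = 100·12.5/18 = 69.44.

69.4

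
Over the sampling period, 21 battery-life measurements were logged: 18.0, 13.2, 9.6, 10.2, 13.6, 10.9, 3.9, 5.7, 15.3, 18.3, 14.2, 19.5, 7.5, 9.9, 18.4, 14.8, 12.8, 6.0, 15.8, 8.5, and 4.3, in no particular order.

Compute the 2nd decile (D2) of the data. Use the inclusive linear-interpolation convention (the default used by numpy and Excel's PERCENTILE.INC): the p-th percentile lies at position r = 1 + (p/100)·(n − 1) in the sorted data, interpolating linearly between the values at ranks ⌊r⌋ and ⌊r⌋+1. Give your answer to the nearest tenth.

Sorted: 3.9, 4.3, 5.7, 6.0, 7.5, 8.5, 9.6, 9.9, 10.2, 10.9, 12.8, 13.2, 13.6, 14.2, 14.8, 15.3, 15.8, 18.0, 18.3, 18.4, 19.5.
n = 21.
r = 1 + (20/100)·(21 − 1) = 1 + 4 = 5.
r is an integer, so P20 is the value at rank 5: 7.5.

7.5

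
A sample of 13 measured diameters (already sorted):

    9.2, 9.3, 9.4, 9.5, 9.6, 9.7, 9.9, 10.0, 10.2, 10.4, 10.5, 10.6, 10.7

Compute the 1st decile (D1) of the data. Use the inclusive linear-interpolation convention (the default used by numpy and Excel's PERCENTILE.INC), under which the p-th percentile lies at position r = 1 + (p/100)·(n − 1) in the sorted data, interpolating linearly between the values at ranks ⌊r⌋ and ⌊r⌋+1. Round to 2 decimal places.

9.32

n = 13.
r = 1 + (10/100)·(13 − 1) = 1 + 1.2 = 2.2.
Rank 2 is 9.3 and rank 3 is 9.4.
Interpolate: 9.3 + 0.2·(9.4 − 9.3) = 9.3 + 0.2·0.1 = 9.32.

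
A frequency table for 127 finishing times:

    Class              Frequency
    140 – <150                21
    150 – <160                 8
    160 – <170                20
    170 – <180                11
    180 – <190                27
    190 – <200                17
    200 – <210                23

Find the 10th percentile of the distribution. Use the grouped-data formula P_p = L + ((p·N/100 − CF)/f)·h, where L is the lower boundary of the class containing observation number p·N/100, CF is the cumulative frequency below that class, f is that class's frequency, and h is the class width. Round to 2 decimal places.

146.05

N = 127; target position k = 10/100 · 127 = 12.7.
Cumulative frequencies: 21, 29, 49, 60, 87, 104, 127.
Observation 12.7 falls in the class 140 – <150.
L = 140, CF = 0, f = 21, h = 10.
P10 = 140 + ((12.7 − 0)/21)·10 = 140 + 6.04762 = 146.048.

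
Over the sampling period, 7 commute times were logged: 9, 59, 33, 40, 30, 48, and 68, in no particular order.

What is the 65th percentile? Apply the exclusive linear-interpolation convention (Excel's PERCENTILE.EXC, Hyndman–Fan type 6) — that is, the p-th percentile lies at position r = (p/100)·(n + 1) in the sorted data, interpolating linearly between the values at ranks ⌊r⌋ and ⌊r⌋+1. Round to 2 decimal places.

Sorted: 9, 30, 33, 40, 48, 59, 68.
n = 7.
r = (65/100)·(7 + 1) = 5.2.
Rank 5 is 48 and rank 6 is 59.
Interpolate: 48 + 0.2·(59 − 48) = 48 + 0.2·11 = 50.2.

50.20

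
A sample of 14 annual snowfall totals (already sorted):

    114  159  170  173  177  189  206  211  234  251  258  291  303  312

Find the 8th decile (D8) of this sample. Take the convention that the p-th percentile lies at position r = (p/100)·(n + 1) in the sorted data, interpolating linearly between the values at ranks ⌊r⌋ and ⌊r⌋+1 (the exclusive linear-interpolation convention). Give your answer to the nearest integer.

n = 14.
r = (80/100)·(14 + 1) = 12.
r is an integer, so P80 is the value at rank 12: 291.

291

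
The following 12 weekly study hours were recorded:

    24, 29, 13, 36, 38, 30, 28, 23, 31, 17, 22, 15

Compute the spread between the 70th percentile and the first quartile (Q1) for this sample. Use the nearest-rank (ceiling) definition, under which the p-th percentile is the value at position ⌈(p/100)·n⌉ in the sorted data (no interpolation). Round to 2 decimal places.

13.00

Sorted: 13, 15, 17, 22, 23, 24, 28, 29, 30, 31, 36, 38.
n = 12.
P25: rank ⌈25/100·12⌉ = 3 → 17.
P70: rank ⌈70/100·12⌉ = 9 → 30.
Difference: 30 − 17 = 13.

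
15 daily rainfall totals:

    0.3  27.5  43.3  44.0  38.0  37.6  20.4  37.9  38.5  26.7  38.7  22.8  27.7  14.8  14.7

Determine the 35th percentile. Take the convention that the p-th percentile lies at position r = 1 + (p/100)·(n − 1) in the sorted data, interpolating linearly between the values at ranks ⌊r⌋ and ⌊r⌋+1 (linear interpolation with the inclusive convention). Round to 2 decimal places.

Sorted: 0.3, 14.7, 14.8, 20.4, 22.8, 26.7, 27.5, 27.7, 37.6, 37.9, 38.0, 38.5, 38.7, 43.3, 44.0.
n = 15.
r = 1 + (35/100)·(15 − 1) = 1 + 4.9 = 5.9.
Rank 5 is 22.8 and rank 6 is 26.7.
Interpolate: 22.8 + 0.9·(26.7 − 22.8) = 22.8 + 0.9·3.9 = 26.31.

26.31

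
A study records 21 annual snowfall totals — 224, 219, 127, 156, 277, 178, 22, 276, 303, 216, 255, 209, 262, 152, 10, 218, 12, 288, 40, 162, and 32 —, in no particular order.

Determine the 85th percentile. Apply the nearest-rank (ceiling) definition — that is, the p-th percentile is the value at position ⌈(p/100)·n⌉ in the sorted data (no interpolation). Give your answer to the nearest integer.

Sorted: 10, 12, 22, 32, 40, 127, 152, 156, 162, 178, 209, 216, 218, 219, 224, 255, 262, 276, 277, 288, 303.
n = 21.
Position = ⌈85/100 · 21⌉ = ⌈17.85⌉ = 18.
The value at rank 18 is 276.

276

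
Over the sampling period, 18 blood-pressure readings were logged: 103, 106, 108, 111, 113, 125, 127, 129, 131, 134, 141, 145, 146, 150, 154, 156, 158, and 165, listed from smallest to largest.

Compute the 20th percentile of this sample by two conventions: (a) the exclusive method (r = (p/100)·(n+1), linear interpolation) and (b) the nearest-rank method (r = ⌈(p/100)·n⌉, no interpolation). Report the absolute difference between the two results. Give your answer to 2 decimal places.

0.60

n = 18.
(a) r = 3.8; between ranks 3 (108) and 4 (111): 110.4.
(b) the nearest-rank method: rank 4 → 111.
|110.4 − 111| = 0.6.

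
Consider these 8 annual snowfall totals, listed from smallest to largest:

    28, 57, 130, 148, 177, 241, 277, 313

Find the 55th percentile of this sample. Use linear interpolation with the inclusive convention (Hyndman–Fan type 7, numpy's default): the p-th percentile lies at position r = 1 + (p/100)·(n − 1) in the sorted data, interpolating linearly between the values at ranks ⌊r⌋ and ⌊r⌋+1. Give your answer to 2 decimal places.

n = 8.
r = 1 + (55/100)·(8 − 1) = 1 + 3.85 = 4.85.
Rank 4 is 148 and rank 5 is 177.
Interpolate: 148 + 0.85·(177 − 148) = 148 + 0.85·29 = 172.65.

172.65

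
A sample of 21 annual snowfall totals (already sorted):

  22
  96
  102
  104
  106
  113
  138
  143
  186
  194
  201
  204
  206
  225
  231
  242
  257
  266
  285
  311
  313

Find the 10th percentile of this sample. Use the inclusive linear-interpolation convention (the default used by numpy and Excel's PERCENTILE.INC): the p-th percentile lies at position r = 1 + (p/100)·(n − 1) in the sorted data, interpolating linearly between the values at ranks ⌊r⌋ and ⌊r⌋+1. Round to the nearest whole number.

n = 21.
r = 1 + (10/100)·(21 − 1) = 1 + 2 = 3.
r is an integer, so P10 is the value at rank 3: 102.

102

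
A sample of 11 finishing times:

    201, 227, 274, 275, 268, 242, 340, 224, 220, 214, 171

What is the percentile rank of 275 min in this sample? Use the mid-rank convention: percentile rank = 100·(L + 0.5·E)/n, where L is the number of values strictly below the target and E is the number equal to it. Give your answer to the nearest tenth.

86.4

Sorted: 171, 201, 214, 220, 224, 227, 242, 268, 274, 275, 340.
Count below 275: L = 9; count equal: E = 1; n = 11.
Percentile rank = 100·(9 + 0.5·1)/11 = 100·9.5/11 = 86.36.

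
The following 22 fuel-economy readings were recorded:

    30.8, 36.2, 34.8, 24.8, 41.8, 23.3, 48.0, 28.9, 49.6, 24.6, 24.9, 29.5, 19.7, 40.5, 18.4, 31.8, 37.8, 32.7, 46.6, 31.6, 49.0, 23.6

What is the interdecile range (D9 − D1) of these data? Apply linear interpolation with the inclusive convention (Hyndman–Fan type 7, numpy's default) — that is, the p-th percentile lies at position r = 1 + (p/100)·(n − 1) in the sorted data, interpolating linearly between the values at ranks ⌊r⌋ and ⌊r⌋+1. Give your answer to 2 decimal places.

24.53

Sorted: 18.4, 19.7, 23.3, 23.6, 24.6, 24.8, 24.9, 28.9, 29.5, 30.8, 31.6, 31.8, 32.7, 34.8, 36.2, 37.8, 40.5, 41.8, 46.6, 48.0, 49.0, 49.6.
n = 22.
P10: r = 3.1; ranks 3–4 are 23.3, 23.6; interpolating gives 23.33.
P90: r = 19.9; ranks 19–20 are 46.6, 48.0; interpolating gives 47.86.
Difference: 47.86 − 23.33 = 24.53.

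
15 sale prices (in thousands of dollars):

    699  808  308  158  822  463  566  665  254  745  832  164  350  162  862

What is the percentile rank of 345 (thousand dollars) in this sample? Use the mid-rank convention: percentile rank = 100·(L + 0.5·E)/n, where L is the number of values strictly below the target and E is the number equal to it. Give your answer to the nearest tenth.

33.3

Sorted: 158, 162, 164, 254, 308, 350, 463, 566, 665, 699, 745, 808, 822, 832, 862.
Count below 345: L = 5; count equal: E = 0; n = 15.
Percentile rank = 100·(5 + 0.5·0)/15 = 100·5/15 = 33.33.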